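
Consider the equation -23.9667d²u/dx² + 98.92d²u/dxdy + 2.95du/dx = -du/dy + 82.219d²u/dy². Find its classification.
Rewriting in standard form: -23.9667d²u/dx² + 98.92d²u/dxdy - 82.219d²u/dy² + 2.95du/dx + du/dy = 0. Hyperbolic. (A = -23.9667, B = 98.92, C = -82.219 gives B² - 4AC = 1903.0939708.)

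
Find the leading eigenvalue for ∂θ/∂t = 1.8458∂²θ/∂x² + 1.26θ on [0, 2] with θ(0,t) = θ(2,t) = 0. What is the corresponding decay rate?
Eigenvalues: λₙ = 1.8458n²π²/2² - 1.26.
First three modes:
  n=1: λ₁ = 1.8458π²/2² - 1.26 ≈ 3.294
  n=2: λ₂ = 7.3832π²/2² - 1.26 ≈ 16.957
  n=3: λ₃ = 16.6122π²/2² - 1.26 ≈ 39.729
Since 1.8458π²/2² ≈ 4.554 > 1.26, all λₙ > 0.
The n=1 mode decays slowest → dominates as t → ∞.
Asymptotic: θ ~ c₁ sin(πx/2) e^{-λ₁t} with decay rate λ₁ ≈ 3.294.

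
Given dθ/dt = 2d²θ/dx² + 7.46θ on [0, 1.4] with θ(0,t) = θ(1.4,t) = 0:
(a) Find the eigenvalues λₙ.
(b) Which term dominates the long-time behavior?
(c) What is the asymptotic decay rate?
Eigenvalues: λₙ = 2n²π²/1.4² - 7.46.
First three modes:
  n=1: λ₁ = 2π²/1.4² - 7.46 ≈ 2.611
  n=2: λ₂ = 8π²/1.4² - 7.46 ≈ 32.824
  n=3: λ₃ = 18π²/1.4² - 7.46 ≈ 83.179
Since 2π²/1.4² ≈ 10.071 > 7.46, all λₙ > 0.
The n=1 mode decays slowest → dominates as t → ∞.
Asymptotic: θ ~ c₁ sin(πx/1.4) e^{-λ₁t} with decay rate λ₁ ≈ 2.611.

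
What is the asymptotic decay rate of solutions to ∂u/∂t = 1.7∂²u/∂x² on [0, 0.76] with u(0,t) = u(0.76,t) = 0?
Eigenvalues: λₙ = 1.7n²π²/0.76².
First three modes:
  n=1: λ₁ = 1.7π²/0.76² ≈ 29.048
  n=2: λ₂ = 6.8π²/0.76² ≈ 116.193 (4× faster decay)
  n=3: λ₃ = 15.3π²/0.76² ≈ 261.435 (9× faster decay)
As t → ∞, higher modes decay exponentially faster. The n=1 mode dominates: u ~ c₁ sin(πx/0.76) e^{-λ₁t}.
Decay rate: λ₁ = 1.7π²/0.76² ≈ 29.048.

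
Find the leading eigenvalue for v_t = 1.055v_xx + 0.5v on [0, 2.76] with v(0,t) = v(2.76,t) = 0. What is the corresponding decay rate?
Eigenvalues: λₙ = 1.055n²π²/2.76² - 0.5.
First three modes:
  n=1: λ₁ = 1.055π²/2.76² - 0.5 ≈ 0.867
  n=2: λ₂ = 4.22π²/2.76² - 0.5 ≈ 4.968
  n=3: λ₃ = 9.495π²/2.76² - 0.5 ≈ 11.802
Since 1.055π²/2.76² ≈ 1.367 > 0.5, all λₙ > 0.
The n=1 mode decays slowest → dominates as t → ∞.
Asymptotic: v ~ c₁ sin(πx/2.76) e^{-λ₁t} with decay rate λ₁ ≈ 0.867.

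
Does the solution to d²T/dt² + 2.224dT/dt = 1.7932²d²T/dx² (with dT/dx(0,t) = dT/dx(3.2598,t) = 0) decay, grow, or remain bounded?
T → constant (steady state). Damping (γ=2.224) dissipates the nonconstant modes; with Neumann BCs the spatial average obeys M''+γM'=0 and tends to a finite limit.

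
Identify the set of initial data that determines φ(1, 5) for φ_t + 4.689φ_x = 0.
A single point: x = -22.445. The characteristic through (1, 5) is x - 4.689t = const, so x = 1 - 4.689·5 = -22.445.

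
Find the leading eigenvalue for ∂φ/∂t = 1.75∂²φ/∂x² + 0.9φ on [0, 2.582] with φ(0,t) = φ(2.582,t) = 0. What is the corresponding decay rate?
Eigenvalues: λₙ = 1.75n²π²/2.582² - 0.9.
First three modes:
  n=1: λ₁ = 1.75π²/2.582² - 0.9 ≈ 1.691
  n=2: λ₂ = 7π²/2.582² - 0.9 ≈ 9.463
  n=3: λ₃ = 15.75π²/2.582² - 0.9 ≈ 22.417
Since 1.75π²/2.582² ≈ 2.591 > 0.9, all λₙ > 0.
The n=1 mode decays slowest → dominates as t → ∞.
Asymptotic: φ ~ c₁ sin(πx/2.582) e^{-λ₁t} with decay rate λ₁ ≈ 1.691.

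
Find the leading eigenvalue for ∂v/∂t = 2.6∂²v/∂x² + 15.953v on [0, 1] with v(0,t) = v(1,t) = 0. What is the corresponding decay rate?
Eigenvalues: λₙ = 2.6n²π²/1² - 15.953.
First three modes:
  n=1: λ₁ = 2.6π² - 15.953 ≈ 9.708
  n=2: λ₂ = 10.4π² - 15.953 ≈ 86.691
  n=3: λ₃ = 23.4π² - 15.953 ≈ 214.996
Since 2.6π² ≈ 25.661 > 15.953, all λₙ > 0.
The n=1 mode decays slowest → dominates as t → ∞.
Asymptotic: v ~ c₁ sin(πx/1) e^{-λ₁t} with decay rate λ₁ ≈ 9.708.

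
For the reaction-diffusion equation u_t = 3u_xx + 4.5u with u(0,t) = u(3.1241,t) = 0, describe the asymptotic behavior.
u grows unboundedly. Reaction dominates diffusion (r=4.5 > κπ²/L²≈3.03); solution grows exponentially.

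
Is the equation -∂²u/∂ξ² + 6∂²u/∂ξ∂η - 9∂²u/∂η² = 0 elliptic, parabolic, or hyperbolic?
Computing B² - 4AC with A = -1, B = 6, C = -9: discriminant = 0 (zero). Answer: parabolic.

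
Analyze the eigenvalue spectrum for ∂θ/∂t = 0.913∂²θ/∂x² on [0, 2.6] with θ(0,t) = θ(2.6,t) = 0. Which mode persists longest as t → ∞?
Eigenvalues: λₙ = 0.913n²π²/2.6².
First three modes:
  n=1: λ₁ = 0.913π²/2.6² ≈ 1.333
  n=2: λ₂ = 3.652π²/2.6² ≈ 5.332 (4× faster decay)
  n=3: λ₃ = 8.217π²/2.6² ≈ 11.997 (9× faster decay)
As t → ∞, higher modes decay exponentially faster. The n=1 mode dominates: θ ~ c₁ sin(πx/2.6) e^{-λ₁t}.
Decay rate: λ₁ = 0.913π²/2.6² ≈ 1.333.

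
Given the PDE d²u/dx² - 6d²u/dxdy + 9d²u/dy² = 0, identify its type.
The second-order coefficients are A = 1, B = -6, C = 9. Since B² - 4AC = 0 = 0, this is a parabolic PDE.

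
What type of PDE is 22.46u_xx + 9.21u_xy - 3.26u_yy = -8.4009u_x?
Rewriting in standard form: 22.46u_xx + 9.21u_xy - 3.26u_yy + 8.4009u_x = 0. With A = 22.46, B = 9.21, C = -3.26, the discriminant is 377.7025. This is a hyperbolic PDE.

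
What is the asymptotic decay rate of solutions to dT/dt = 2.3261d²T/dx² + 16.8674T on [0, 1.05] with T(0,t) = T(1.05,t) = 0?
Eigenvalues: λₙ = 2.3261n²π²/1.05² - 16.8674.
First three modes:
  n=1: λ₁ = 2.3261π²/1.05² - 16.8674 ≈ 3.956
  n=2: λ₂ = 9.3044π²/1.05² - 16.8674 ≈ 66.426
  n=3: λ₃ = 20.9349π²/1.05² - 16.8674 ≈ 170.542
Since 2.3261π²/1.05² ≈ 20.823 > 16.8674, all λₙ > 0.
The n=1 mode decays slowest → dominates as t → ∞.
Asymptotic: T ~ c₁ sin(πx/1.05) e^{-λ₁t} with decay rate λ₁ ≈ 3.956.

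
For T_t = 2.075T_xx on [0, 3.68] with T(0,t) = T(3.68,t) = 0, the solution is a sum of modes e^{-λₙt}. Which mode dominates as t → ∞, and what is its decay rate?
Eigenvalues: λₙ = 2.075n²π²/3.68².
First three modes:
  n=1: λ₁ = 2.075π²/3.68² ≈ 1.512
  n=2: λ₂ = 8.3π²/3.68² ≈ 6.049 (4× faster decay)
  n=3: λ₃ = 18.675π²/3.68² ≈ 13.61 (9× faster decay)
As t → ∞, higher modes decay exponentially faster. The n=1 mode dominates: T ~ c₁ sin(πx/3.68) e^{-λ₁t}.
Decay rate: λ₁ = 2.075π²/3.68² ≈ 1.512.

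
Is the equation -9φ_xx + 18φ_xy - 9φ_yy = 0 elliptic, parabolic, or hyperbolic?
Computing B² - 4AC with A = -9, B = 18, C = -9: discriminant = 0 (zero). Answer: parabolic.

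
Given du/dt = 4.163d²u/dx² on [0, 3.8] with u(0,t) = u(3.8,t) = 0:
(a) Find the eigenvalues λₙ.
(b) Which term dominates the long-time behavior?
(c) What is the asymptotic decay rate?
Eigenvalues: λₙ = 4.163n²π²/3.8².
First three modes:
  n=1: λ₁ = 4.163π²/3.8² ≈ 2.845
  n=2: λ₂ = 16.652π²/3.8² ≈ 11.381 (4× faster decay)
  n=3: λ₃ = 37.467π²/3.8² ≈ 25.608 (9× faster decay)
As t → ∞, higher modes decay exponentially faster. The n=1 mode dominates: u ~ c₁ sin(πx/3.8) e^{-λ₁t}.
Decay rate: λ₁ = 4.163π²/3.8² ≈ 2.845.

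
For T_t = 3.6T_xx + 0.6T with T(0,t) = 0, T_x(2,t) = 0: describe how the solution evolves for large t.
T → 0. Diffusion dominates reaction (r=0.6 < κπ²/(4L²)≈2.22); solution decays.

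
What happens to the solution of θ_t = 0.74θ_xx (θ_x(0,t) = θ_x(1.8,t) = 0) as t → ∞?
θ → constant (steady state). Heat is conserved (no flux at boundaries); solution approaches the spatial average.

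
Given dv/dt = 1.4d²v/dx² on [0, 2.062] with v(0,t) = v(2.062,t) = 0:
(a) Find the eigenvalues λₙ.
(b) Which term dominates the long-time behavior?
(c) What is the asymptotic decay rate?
Eigenvalues: λₙ = 1.4n²π²/2.062².
First three modes:
  n=1: λ₁ = 1.4π²/2.062² ≈ 3.25
  n=2: λ₂ = 5.6π²/2.062² ≈ 12.999 (4× faster decay)
  n=3: λ₃ = 12.6π²/2.062² ≈ 29.248 (9× faster decay)
As t → ∞, higher modes decay exponentially faster. The n=1 mode dominates: v ~ c₁ sin(πx/2.062) e^{-λ₁t}.
Decay rate: λ₁ = 1.4π²/2.062² ≈ 3.25.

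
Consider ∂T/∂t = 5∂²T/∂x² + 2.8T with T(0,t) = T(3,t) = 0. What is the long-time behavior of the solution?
As t → ∞, T → 0. Diffusion dominates reaction (r=2.8 < κπ²/L²≈5.48); solution decays.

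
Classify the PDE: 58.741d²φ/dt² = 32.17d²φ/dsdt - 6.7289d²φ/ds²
Rewriting in standard form: 6.7289d²φ/ds² - 32.17d²φ/dsdt + 58.741d²φ/dt² = 0. A = 6.7289, B = -32.17, C = 58.741. Discriminant B² - 4AC = -546.1403596. Since -546.1403596 < 0, elliptic.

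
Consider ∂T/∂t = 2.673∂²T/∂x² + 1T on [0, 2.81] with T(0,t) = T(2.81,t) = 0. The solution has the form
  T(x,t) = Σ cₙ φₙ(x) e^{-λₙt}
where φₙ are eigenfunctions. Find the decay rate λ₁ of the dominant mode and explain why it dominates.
Eigenvalues: λₙ = 2.673n²π²/2.81² - 1.
First three modes:
  n=1: λ₁ = 2.673π²/2.81² - 1 ≈ 2.341
  n=2: λ₂ = 10.692π²/2.81² - 1 ≈ 12.364
  n=3: λ₃ = 24.057π²/2.81² - 1 ≈ 29.07
Since 2.673π²/2.81² ≈ 3.341 > 1, all λₙ > 0.
The n=1 mode decays slowest → dominates as t → ∞.
Asymptotic: T ~ c₁ sin(πx/2.81) e^{-λ₁t} with decay rate λ₁ ≈ 2.341.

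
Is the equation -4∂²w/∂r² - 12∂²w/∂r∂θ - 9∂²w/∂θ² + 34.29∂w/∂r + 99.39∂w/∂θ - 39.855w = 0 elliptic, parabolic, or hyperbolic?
Computing B² - 4AC with A = -4, B = -12, C = -9: discriminant = 0 (zero). Answer: parabolic.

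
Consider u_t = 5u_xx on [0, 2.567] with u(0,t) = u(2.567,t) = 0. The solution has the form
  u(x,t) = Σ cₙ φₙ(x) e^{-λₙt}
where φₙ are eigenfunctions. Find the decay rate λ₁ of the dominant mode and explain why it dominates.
Eigenvalues: λₙ = 5n²π²/2.567².
First three modes:
  n=1: λ₁ = 5π²/2.567² ≈ 7.489
  n=2: λ₂ = 20π²/2.567² ≈ 29.956 (4× faster decay)
  n=3: λ₃ = 45π²/2.567² ≈ 67.4 (9× faster decay)
As t → ∞, higher modes decay exponentially faster. The n=1 mode dominates: u ~ c₁ sin(πx/2.567) e^{-λ₁t}.
Decay rate: λ₁ = 5π²/2.567² ≈ 7.489.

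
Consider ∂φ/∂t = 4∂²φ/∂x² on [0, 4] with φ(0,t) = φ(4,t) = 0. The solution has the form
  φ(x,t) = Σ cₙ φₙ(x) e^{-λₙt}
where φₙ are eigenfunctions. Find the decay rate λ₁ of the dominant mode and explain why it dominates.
Eigenvalues: λₙ = 4n²π²/4².
First three modes:
  n=1: λ₁ = 4π²/4² ≈ 2.467
  n=2: λ₂ = 16π²/4² ≈ 9.87 (4× faster decay)
  n=3: λ₃ = 36π²/4² ≈ 22.207 (9× faster decay)
As t → ∞, higher modes decay exponentially faster. The n=1 mode dominates: φ ~ c₁ sin(πx/4) e^{-λ₁t}.
Decay rate: λ₁ = 4π²/4² ≈ 2.467.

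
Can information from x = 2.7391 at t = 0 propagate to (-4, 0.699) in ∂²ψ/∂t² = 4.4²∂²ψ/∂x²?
No. The domain of dependence is [-7.0756, -0.9244], and 2.7391 is outside this interval.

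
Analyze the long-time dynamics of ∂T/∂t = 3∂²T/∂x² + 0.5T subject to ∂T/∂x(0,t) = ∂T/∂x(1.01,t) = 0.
Long-time behavior: T grows unboundedly. With Neumann BCs the constant mode has diffusion eigenvalue 0, so any r > 0 makes it grow like e^(0.5t); solution grows exponentially.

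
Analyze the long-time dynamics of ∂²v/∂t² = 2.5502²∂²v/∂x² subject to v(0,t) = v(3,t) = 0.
Long-time behavior: v oscillates (no decay). Energy is conserved; the solution oscillates indefinitely as standing waves.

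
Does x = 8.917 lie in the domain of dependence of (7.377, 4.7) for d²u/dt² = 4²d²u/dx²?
Yes. The domain of dependence is [-11.423, 26.177], and 8.917 ∈ [-11.423, 26.177].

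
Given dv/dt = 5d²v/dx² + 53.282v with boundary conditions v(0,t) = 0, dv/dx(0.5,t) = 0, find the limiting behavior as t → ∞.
v grows unboundedly. Reaction dominates diffusion (r=53.282 > κπ²/(4L²)≈49.35); solution grows exponentially.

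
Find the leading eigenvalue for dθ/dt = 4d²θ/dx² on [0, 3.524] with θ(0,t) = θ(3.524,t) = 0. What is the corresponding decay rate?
Eigenvalues: λₙ = 4n²π²/3.524².
First three modes:
  n=1: λ₁ = 4π²/3.524² ≈ 3.179
  n=2: λ₂ = 16π²/3.524² ≈ 12.716 (4× faster decay)
  n=3: λ₃ = 36π²/3.524² ≈ 28.611 (9× faster decay)
As t → ∞, higher modes decay exponentially faster. The n=1 mode dominates: θ ~ c₁ sin(πx/3.524) e^{-λ₁t}.
Decay rate: λ₁ = 4π²/3.524² ≈ 3.179.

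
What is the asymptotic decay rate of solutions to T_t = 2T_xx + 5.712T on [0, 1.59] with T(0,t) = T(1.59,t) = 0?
Eigenvalues: λₙ = 2n²π²/1.59² - 5.712.
First three modes:
  n=1: λ₁ = 2π²/1.59² - 5.712 ≈ 2.096
  n=2: λ₂ = 8π²/1.59² - 5.712 ≈ 25.52
  n=3: λ₃ = 18π²/1.59² - 5.712 ≈ 64.559
Since 2π²/1.59² ≈ 7.808 > 5.712, all λₙ > 0.
The n=1 mode decays slowest → dominates as t → ∞.
Asymptotic: T ~ c₁ sin(πx/1.59) e^{-λ₁t} with decay rate λ₁ ≈ 2.096.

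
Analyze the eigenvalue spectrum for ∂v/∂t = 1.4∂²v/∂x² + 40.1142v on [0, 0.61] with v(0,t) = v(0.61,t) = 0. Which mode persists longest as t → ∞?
Eigenvalues: λₙ = 1.4n²π²/0.61² - 40.1142.
First three modes:
  n=1: λ₁ = 1.4π²/0.61² - 40.1142 ≈ -2.981
  n=2: λ₂ = 5.6π²/0.61² - 40.1142 ≈ 108.421
  n=3: λ₃ = 12.6π²/0.61² - 40.1142 ≈ 294.089
Since 1.4π²/0.61² ≈ 37.134 < 40.1142, λ₁ < 0.
The n=1 mode grows fastest (−λₙ is largest for n=1) → dominates.
Asymptotic: v ~ c₁ sin(πx/0.61) e^{2.981t} (exponential growth at rate −λ₁ ≈ 2.981).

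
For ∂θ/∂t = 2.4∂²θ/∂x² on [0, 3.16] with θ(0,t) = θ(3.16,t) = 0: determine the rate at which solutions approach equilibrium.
Eigenvalues: λₙ = 2.4n²π²/3.16².
First three modes:
  n=1: λ₁ = 2.4π²/3.16² ≈ 2.372
  n=2: λ₂ = 9.6π²/3.16² ≈ 9.488 (4× faster decay)
  n=3: λ₃ = 21.6π²/3.16² ≈ 21.349 (9× faster decay)
As t → ∞, higher modes decay exponentially faster. The n=1 mode dominates: θ ~ c₁ sin(πx/3.16) e^{-λ₁t}.
Decay rate: λ₁ = 2.4π²/3.16² ≈ 2.372.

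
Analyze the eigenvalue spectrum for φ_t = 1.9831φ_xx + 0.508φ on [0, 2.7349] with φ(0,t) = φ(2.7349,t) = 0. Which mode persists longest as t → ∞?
Eigenvalues: λₙ = 1.9831n²π²/2.7349² - 0.508.
First three modes:
  n=1: λ₁ = 1.9831π²/2.7349² - 0.508 ≈ 2.109
  n=2: λ₂ = 7.9324π²/2.7349² - 0.508 ≈ 9.959
  n=3: λ₃ = 17.8479π²/2.7349² - 0.508 ≈ 23.043
Since 1.9831π²/2.7349² ≈ 2.617 > 0.508, all λₙ > 0.
The n=1 mode decays slowest → dominates as t → ∞.
Asymptotic: φ ~ c₁ sin(πx/2.7349) e^{-λ₁t} with decay rate λ₁ ≈ 2.109.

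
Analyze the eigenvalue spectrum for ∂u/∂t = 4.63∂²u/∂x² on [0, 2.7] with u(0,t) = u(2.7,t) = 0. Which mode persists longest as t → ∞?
Eigenvalues: λₙ = 4.63n²π²/2.7².
First three modes:
  n=1: λ₁ = 4.63π²/2.7² ≈ 6.268
  n=2: λ₂ = 18.52π²/2.7² ≈ 25.073 (4× faster decay)
  n=3: λ₃ = 41.67π²/2.7² ≈ 56.415 (9× faster decay)
As t → ∞, higher modes decay exponentially faster. The n=1 mode dominates: u ~ c₁ sin(πx/2.7) e^{-λ₁t}.
Decay rate: λ₁ = 4.63π²/2.7² ≈ 6.268.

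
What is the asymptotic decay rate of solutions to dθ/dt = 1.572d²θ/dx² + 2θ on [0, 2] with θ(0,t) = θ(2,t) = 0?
Eigenvalues: λₙ = 1.572n²π²/2² - 2.
First three modes:
  n=1: λ₁ = 1.572π²/2² - 2 ≈ 1.879
  n=2: λ₂ = 6.288π²/2² - 2 ≈ 13.515
  n=3: λ₃ = 14.148π²/2² - 2 ≈ 32.909
Since 1.572π²/2² ≈ 3.879 > 2, all λₙ > 0.
The n=1 mode decays slowest → dominates as t → ∞.
Asymptotic: θ ~ c₁ sin(πx/2) e^{-λ₁t} with decay rate λ₁ ≈ 1.879.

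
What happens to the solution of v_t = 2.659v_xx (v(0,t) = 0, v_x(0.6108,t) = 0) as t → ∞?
v → 0. Heat escapes through the Dirichlet boundary.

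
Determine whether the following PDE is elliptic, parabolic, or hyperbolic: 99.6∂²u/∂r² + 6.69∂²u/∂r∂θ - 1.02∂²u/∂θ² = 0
Coefficients: A = 99.6, B = 6.69, C = -1.02. B² - 4AC = 451.1241, which is positive, so the equation is hyperbolic.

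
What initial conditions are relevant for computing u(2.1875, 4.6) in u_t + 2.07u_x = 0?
A single point: x = -7.3345. The characteristic through (2.1875, 4.6) is x - 2.07t = const, so x = 2.1875 - 2.07·4.6 = -7.3345.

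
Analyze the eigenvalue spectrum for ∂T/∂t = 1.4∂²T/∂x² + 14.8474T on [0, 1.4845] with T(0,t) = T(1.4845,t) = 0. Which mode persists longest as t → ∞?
Eigenvalues: λₙ = 1.4n²π²/1.4845² - 14.8474.
First three modes:
  n=1: λ₁ = 1.4π²/1.4845² - 14.8474 ≈ -8.577
  n=2: λ₂ = 5.6π²/1.4845² - 14.8474 ≈ 10.233
  n=3: λ₃ = 12.6π²/1.4845² - 14.8474 ≈ 41.583
Since 1.4π²/1.4845² ≈ 6.27 < 14.8474, λ₁ < 0.
The n=1 mode grows fastest (−λₙ is largest for n=1) → dominates.
Asymptotic: T ~ c₁ sin(πx/1.4845) e^{8.577t} (exponential growth at rate −λ₁ ≈ 8.577).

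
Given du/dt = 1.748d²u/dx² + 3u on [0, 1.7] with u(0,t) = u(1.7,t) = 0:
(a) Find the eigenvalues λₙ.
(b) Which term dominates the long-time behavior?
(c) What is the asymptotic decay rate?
Eigenvalues: λₙ = 1.748n²π²/1.7² - 3.
First three modes:
  n=1: λ₁ = 1.748π²/1.7² - 3 ≈ 2.97
  n=2: λ₂ = 6.992π²/1.7² - 3 ≈ 20.878
  n=3: λ₃ = 15.732π²/1.7² - 3 ≈ 50.726
Since 1.748π²/1.7² ≈ 5.97 > 3, all λₙ > 0.
The n=1 mode decays slowest → dominates as t → ∞.
Asymptotic: u ~ c₁ sin(πx/1.7) e^{-λ₁t} with decay rate λ₁ ≈ 2.97.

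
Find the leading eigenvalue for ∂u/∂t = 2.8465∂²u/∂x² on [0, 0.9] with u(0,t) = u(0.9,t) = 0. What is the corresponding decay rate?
Eigenvalues: λₙ = 2.8465n²π²/0.9².
First three modes:
  n=1: λ₁ = 2.8465π²/0.9² ≈ 34.684
  n=2: λ₂ = 11.386π²/0.9² ≈ 138.735 (4× faster decay)
  n=3: λ₃ = 25.6185π²/0.9² ≈ 312.154 (9× faster decay)
As t → ∞, higher modes decay exponentially faster. The n=1 mode dominates: u ~ c₁ sin(πx/0.9) e^{-λ₁t}.
Decay rate: λ₁ = 2.8465π²/0.9² ≈ 34.684.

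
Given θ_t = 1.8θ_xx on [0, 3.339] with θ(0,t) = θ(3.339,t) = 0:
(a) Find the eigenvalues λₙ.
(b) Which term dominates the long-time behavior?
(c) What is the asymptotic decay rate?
Eigenvalues: λₙ = 1.8n²π²/3.339².
First three modes:
  n=1: λ₁ = 1.8π²/3.339² ≈ 1.593
  n=2: λ₂ = 7.2π²/3.339² ≈ 6.374 (4× faster decay)
  n=3: λ₃ = 16.2π²/3.339² ≈ 14.341 (9× faster decay)
As t → ∞, higher modes decay exponentially faster. The n=1 mode dominates: θ ~ c₁ sin(πx/3.339) e^{-λ₁t}.
Decay rate: λ₁ = 1.8π²/3.339² ≈ 1.593.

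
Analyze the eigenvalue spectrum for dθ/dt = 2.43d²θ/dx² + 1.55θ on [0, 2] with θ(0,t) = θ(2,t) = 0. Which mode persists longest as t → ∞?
Eigenvalues: λₙ = 2.43n²π²/2² - 1.55.
First three modes:
  n=1: λ₁ = 2.43π²/2² - 1.55 ≈ 4.446
  n=2: λ₂ = 9.72π²/2² - 1.55 ≈ 22.433
  n=3: λ₃ = 21.87π²/2² - 1.55 ≈ 52.412
Since 2.43π²/2² ≈ 5.996 > 1.55, all λₙ > 0.
The n=1 mode decays slowest → dominates as t → ∞.
Asymptotic: θ ~ c₁ sin(πx/2) e^{-λ₁t} with decay rate λ₁ ≈ 4.446.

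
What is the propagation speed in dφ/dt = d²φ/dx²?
Infinite. The heat equation is parabolic, not hyperbolic, so disturbances propagate instantly.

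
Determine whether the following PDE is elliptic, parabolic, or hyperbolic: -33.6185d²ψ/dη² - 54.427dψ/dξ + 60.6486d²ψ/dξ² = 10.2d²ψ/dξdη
Rewriting in standard form: 60.6486d²ψ/dξ² - 10.2d²ψ/dξdη - 33.6185d²ψ/dη² - 54.427dψ/dξ = 0. Coefficients: A = 60.6486, B = -10.2, C = -33.6185. B² - 4AC = 8259.6998364, which is positive, so the equation is hyperbolic.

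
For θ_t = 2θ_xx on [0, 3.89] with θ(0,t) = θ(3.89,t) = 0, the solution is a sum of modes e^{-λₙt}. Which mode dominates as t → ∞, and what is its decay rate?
Eigenvalues: λₙ = 2n²π²/3.89².
First three modes:
  n=1: λ₁ = 2π²/3.89² ≈ 1.304
  n=2: λ₂ = 8π²/3.89² ≈ 5.218 (4× faster decay)
  n=3: λ₃ = 18π²/3.89² ≈ 11.74 (9× faster decay)
As t → ∞, higher modes decay exponentially faster. The n=1 mode dominates: θ ~ c₁ sin(πx/3.89) e^{-λ₁t}.
Decay rate: λ₁ = 2π²/3.89² ≈ 1.304.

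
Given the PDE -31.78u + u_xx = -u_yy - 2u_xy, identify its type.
Rewriting in standard form: u_xx + 2u_xy + u_yy - 31.78u = 0. The second-order coefficients are A = 1, B = 2, C = 1. Since B² - 4AC = 0 = 0, this is a parabolic PDE.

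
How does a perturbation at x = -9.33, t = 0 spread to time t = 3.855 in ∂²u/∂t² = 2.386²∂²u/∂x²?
Domain of influence: [-18.52803, -0.13197]. Data at x = -9.33 spreads outward at speed 2.386.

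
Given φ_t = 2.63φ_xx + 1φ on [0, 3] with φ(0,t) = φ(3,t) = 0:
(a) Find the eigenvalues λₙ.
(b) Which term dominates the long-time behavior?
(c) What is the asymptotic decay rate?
Eigenvalues: λₙ = 2.63n²π²/3² - 1.
First three modes:
  n=1: λ₁ = 2.63π²/3² - 1 ≈ 1.884
  n=2: λ₂ = 10.52π²/3² - 1 ≈ 10.536
  n=3: λ₃ = 23.67π²/3² - 1 ≈ 24.957
Since 2.63π²/3² ≈ 2.884 > 1, all λₙ > 0.
The n=1 mode decays slowest → dominates as t → ∞.
Asymptotic: φ ~ c₁ sin(πx/3) e^{-λ₁t} with decay rate λ₁ ≈ 1.884.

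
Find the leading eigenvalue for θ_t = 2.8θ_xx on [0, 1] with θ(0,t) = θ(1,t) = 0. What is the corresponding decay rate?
Eigenvalues: λₙ = 2.8n²π².
First three modes:
  n=1: λ₁ = 2.8π² ≈ 27.635
  n=2: λ₂ = 11.2π² ≈ 110.54 (4× faster decay)
  n=3: λ₃ = 25.2π² ≈ 248.714 (9× faster decay)
As t → ∞, higher modes decay exponentially faster. The n=1 mode dominates: θ ~ c₁ sin(πx) e^{-λ₁t}.
Decay rate: λ₁ = 2.8π² ≈ 27.635.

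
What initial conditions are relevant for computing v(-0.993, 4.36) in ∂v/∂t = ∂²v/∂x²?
The entire real line. The heat equation has infinite propagation speed: any initial disturbance instantly affects all points (though exponentially small far away).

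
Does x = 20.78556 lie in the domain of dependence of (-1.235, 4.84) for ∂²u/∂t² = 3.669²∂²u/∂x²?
No. The domain of dependence is [-18.99296, 16.52296], and 20.78556 is outside this interval.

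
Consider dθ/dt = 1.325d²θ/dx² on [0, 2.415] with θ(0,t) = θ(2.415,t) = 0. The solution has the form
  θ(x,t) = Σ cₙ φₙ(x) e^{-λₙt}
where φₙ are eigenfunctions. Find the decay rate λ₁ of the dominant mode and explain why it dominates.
Eigenvalues: λₙ = 1.325n²π²/2.415².
First three modes:
  n=1: λ₁ = 1.325π²/2.415² ≈ 2.242
  n=2: λ₂ = 5.3π²/2.415² ≈ 8.969 (4× faster decay)
  n=3: λ₃ = 11.925π²/2.415² ≈ 20.18 (9× faster decay)
As t → ∞, higher modes decay exponentially faster. The n=1 mode dominates: θ ~ c₁ sin(πx/2.415) e^{-λ₁t}.
Decay rate: λ₁ = 1.325π²/2.415² ≈ 2.242.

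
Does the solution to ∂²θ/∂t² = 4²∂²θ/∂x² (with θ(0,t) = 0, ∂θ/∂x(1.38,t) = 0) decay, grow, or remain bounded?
θ oscillates (no decay). Energy is conserved; the solution oscillates indefinitely as standing waves.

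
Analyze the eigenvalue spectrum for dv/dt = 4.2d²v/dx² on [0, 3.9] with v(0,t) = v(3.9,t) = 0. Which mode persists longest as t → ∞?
Eigenvalues: λₙ = 4.2n²π²/3.9².
First three modes:
  n=1: λ₁ = 4.2π²/3.9² ≈ 2.725
  n=2: λ₂ = 16.8π²/3.9² ≈ 10.901 (4× faster decay)
  n=3: λ₃ = 37.8π²/3.9² ≈ 24.528 (9× faster decay)
As t → ∞, higher modes decay exponentially faster. The n=1 mode dominates: v ~ c₁ sin(πx/3.9) e^{-λ₁t}.
Decay rate: λ₁ = 4.2π²/3.9² ≈ 2.725.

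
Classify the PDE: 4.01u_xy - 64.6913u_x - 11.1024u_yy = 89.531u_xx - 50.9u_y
Rewriting in standard form: -89.531u_xx + 4.01u_xy - 11.1024u_yy - 64.6913u_x + 50.9u_y = 0. A = -89.531, B = 4.01, C = -11.1024. Discriminant B² - 4AC = -3959.9557976. Since -3959.9557976 < 0, elliptic.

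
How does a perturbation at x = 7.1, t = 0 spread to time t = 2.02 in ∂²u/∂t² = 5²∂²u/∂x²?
Domain of influence: [-3, 17.2]. Data at x = 7.1 spreads outward at speed 5.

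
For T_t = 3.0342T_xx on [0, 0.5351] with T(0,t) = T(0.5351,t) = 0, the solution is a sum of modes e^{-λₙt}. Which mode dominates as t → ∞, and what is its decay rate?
Eigenvalues: λₙ = 3.0342n²π²/0.5351².
First three modes:
  n=1: λ₁ = 3.0342π²/0.5351² ≈ 104.586
  n=2: λ₂ = 12.1368π²/0.5351² ≈ 418.344 (4× faster decay)
  n=3: λ₃ = 27.3078π²/0.5351² ≈ 941.275 (9× faster decay)
As t → ∞, higher modes decay exponentially faster. The n=1 mode dominates: T ~ c₁ sin(πx/0.5351) e^{-λ₁t}.
Decay rate: λ₁ = 3.0342π²/0.5351² ≈ 104.586.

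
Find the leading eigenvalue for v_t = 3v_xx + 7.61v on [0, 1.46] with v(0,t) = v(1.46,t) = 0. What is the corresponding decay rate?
Eigenvalues: λₙ = 3n²π²/1.46² - 7.61.
First three modes:
  n=1: λ₁ = 3π²/1.46² - 7.61 ≈ 6.28
  n=2: λ₂ = 12π²/1.46² - 7.61 ≈ 47.952
  n=3: λ₃ = 27π²/1.46² - 7.61 ≈ 117.404
Since 3π²/1.46² ≈ 13.89 > 7.61, all λₙ > 0.
The n=1 mode decays slowest → dominates as t → ∞.
Asymptotic: v ~ c₁ sin(πx/1.46) e^{-λ₁t} with decay rate λ₁ ≈ 6.28.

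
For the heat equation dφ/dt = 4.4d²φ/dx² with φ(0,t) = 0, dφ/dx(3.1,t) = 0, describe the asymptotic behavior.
φ → 0. Heat escapes through the Dirichlet boundary.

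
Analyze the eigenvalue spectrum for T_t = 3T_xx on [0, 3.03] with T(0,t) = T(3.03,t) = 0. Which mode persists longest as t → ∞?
Eigenvalues: λₙ = 3n²π²/3.03².
First three modes:
  n=1: λ₁ = 3π²/3.03² ≈ 3.225
  n=2: λ₂ = 12π²/3.03² ≈ 12.9 (4× faster decay)
  n=3: λ₃ = 27π²/3.03² ≈ 29.025 (9× faster decay)
As t → ∞, higher modes decay exponentially faster. The n=1 mode dominates: T ~ c₁ sin(πx/3.03) e^{-λ₁t}.
Decay rate: λ₁ = 3π²/3.03² ≈ 3.225.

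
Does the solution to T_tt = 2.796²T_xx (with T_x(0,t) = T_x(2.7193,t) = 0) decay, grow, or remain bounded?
T oscillates about a mean that drifts linearly in t (generically unbounded; no decay). There is no damping, so the nonconstant modes persist as standing waves (energy conserved, no decay). But with Neumann conditions at both ends the constant mode has eigenvalue 0: the spatial mean M(t) of T satisfies M'' = 0, so M(t) = M(0) + M'(0)·t. Unless the initial velocity has zero mean (∫T_t(x,0)dx = 0), the solution grows linearly in t (unbounded, though not exponentially); if it does have zero mean, the solution stays bounded and simply oscillates.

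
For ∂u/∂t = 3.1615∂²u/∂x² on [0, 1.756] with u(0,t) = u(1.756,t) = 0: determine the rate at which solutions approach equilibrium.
Eigenvalues: λₙ = 3.1615n²π²/1.756².
First three modes:
  n=1: λ₁ = 3.1615π²/1.756² ≈ 10.119
  n=2: λ₂ = 12.646π²/1.756² ≈ 40.477 (4× faster decay)
  n=3: λ₃ = 28.4535π²/1.756² ≈ 91.072 (9× faster decay)
As t → ∞, higher modes decay exponentially faster. The n=1 mode dominates: u ~ c₁ sin(πx/1.756) e^{-λ₁t}.
Decay rate: λ₁ = 3.1615π²/1.756² ≈ 10.119.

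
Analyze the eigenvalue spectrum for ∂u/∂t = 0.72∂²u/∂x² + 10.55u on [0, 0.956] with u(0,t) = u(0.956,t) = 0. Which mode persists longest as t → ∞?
Eigenvalues: λₙ = 0.72n²π²/0.956² - 10.55.
First three modes:
  n=1: λ₁ = 0.72π²/0.956² - 10.55 ≈ -2.775
  n=2: λ₂ = 2.88π²/0.956² - 10.55 ≈ 20.551
  n=3: λ₃ = 6.48π²/0.956² - 10.55 ≈ 59.428
Since 0.72π²/0.956² ≈ 7.775 < 10.55, λ₁ < 0.
The n=1 mode grows fastest (−λₙ is largest for n=1) → dominates.
Asymptotic: u ~ c₁ sin(πx/0.956) e^{2.775t} (exponential growth at rate −λ₁ ≈ 2.775).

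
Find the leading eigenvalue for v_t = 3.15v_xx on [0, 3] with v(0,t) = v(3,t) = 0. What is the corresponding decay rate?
Eigenvalues: λₙ = 3.15n²π²/3².
First three modes:
  n=1: λ₁ = 3.15π²/3² ≈ 3.454
  n=2: λ₂ = 12.6π²/3² ≈ 13.817 (4× faster decay)
  n=3: λ₃ = 28.35π²/3² ≈ 31.089 (9× faster decay)
As t → ∞, higher modes decay exponentially faster. The n=1 mode dominates: v ~ c₁ sin(πx/3) e^{-λ₁t}.
Decay rate: λ₁ = 3.15π²/3² ≈ 3.454.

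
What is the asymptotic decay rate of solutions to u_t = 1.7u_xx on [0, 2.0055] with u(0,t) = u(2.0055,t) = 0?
Eigenvalues: λₙ = 1.7n²π²/2.0055².
First three modes:
  n=1: λ₁ = 1.7π²/2.0055² ≈ 4.172
  n=2: λ₂ = 6.8π²/2.0055² ≈ 16.686 (4× faster decay)
  n=3: λ₃ = 15.3π²/2.0055² ≈ 37.544 (9× faster decay)
As t → ∞, higher modes decay exponentially faster. The n=1 mode dominates: u ~ c₁ sin(πx/2.0055) e^{-λ₁t}.
Decay rate: λ₁ = 1.7π²/2.0055² ≈ 4.172.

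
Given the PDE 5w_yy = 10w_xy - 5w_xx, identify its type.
Rewriting in standard form: 5w_xx - 10w_xy + 5w_yy = 0. The second-order coefficients are A = 5, B = -10, C = 5. Since B² - 4AC = 0 = 0, this is a parabolic PDE.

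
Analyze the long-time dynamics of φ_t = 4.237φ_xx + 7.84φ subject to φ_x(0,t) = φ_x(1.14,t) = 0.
Long-time behavior: φ grows unboundedly. With Neumann BCs the constant mode has diffusion eigenvalue 0, so any r > 0 makes it grow like e^(7.84t); solution grows exponentially.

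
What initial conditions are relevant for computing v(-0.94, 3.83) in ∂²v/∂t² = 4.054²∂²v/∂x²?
Domain of dependence: [-16.46682, 14.58682]. Signals travel at speed 4.054, so data within |x - -0.94| ≤ 4.054·3.83 = 15.52682 can reach the point.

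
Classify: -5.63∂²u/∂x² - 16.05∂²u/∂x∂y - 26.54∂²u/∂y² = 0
Elliptic (discriminant = -340.0783).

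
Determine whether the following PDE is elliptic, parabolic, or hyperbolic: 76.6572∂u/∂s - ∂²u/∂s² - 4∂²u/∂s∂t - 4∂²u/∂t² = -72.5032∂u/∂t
Rewriting in standard form: -∂²u/∂s² - 4∂²u/∂s∂t - 4∂²u/∂t² + 76.6572∂u/∂s + 72.5032∂u/∂t = 0. Coefficients: A = -1, B = -4, C = -4. B² - 4AC = 0, which is zero, so the equation is parabolic.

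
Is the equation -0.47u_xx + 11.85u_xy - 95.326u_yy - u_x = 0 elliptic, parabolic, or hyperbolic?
Computing B² - 4AC with A = -0.47, B = 11.85, C = -95.326: discriminant = -38.79038 (negative). Answer: elliptic.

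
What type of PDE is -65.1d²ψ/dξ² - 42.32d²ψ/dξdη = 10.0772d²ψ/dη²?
Rewriting in standard form: -65.1d²ψ/dξ² - 42.32d²ψ/dξdη - 10.0772d²ψ/dη² = 0. With A = -65.1, B = -42.32, C = -10.0772, the discriminant is -833.12048. This is an elliptic PDE.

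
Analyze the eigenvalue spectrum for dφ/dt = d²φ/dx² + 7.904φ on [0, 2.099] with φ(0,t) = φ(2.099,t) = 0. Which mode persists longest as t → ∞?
Eigenvalues: λₙ = n²π²/2.099² - 7.904.
First three modes:
  n=1: λ₁ = π²/2.099² - 7.904 ≈ -5.664
  n=2: λ₂ = 4π²/2.099² - 7.904 ≈ 1.057
  n=3: λ₃ = 9π²/2.099² - 7.904 ≈ 12.257
Since π²/2.099² ≈ 2.24 < 7.904, λ₁ < 0.
The n=1 mode grows fastest (−λₙ is largest for n=1) → dominates.
Asymptotic: φ ~ c₁ sin(πx/2.099) e^{5.664t} (exponential growth at rate −λ₁ ≈ 5.664).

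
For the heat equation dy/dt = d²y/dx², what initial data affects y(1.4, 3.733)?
The entire real line. The heat equation has infinite propagation speed: any initial disturbance instantly affects all points (though exponentially small far away).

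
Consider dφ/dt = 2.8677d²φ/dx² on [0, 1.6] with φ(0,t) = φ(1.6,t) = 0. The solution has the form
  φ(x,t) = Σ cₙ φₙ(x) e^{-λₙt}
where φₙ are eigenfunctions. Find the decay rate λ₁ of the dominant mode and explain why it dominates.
Eigenvalues: λₙ = 2.8677n²π²/1.6².
First three modes:
  n=1: λ₁ = 2.8677π²/1.6² ≈ 11.056
  n=2: λ₂ = 11.4708π²/1.6² ≈ 44.224 (4× faster decay)
  n=3: λ₃ = 25.8093π²/1.6² ≈ 99.503 (9× faster decay)
As t → ∞, higher modes decay exponentially faster. The n=1 mode dominates: φ ~ c₁ sin(πx/1.6) e^{-λ₁t}.
Decay rate: λ₁ = 2.8677π²/1.6² ≈ 11.056.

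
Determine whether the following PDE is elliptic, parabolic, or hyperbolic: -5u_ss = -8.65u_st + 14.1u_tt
Rewriting in standard form: -5u_ss + 8.65u_st - 14.1u_tt = 0. Coefficients: A = -5, B = 8.65, C = -14.1. B² - 4AC = -207.1775, which is negative, so the equation is elliptic.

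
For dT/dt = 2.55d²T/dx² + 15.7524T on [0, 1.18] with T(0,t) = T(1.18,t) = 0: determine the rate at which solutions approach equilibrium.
Eigenvalues: λₙ = 2.55n²π²/1.18² - 15.7524.
First three modes:
  n=1: λ₁ = 2.55π²/1.18² - 15.7524 ≈ 2.323
  n=2: λ₂ = 10.2π²/1.18² - 15.7524 ≈ 56.547
  n=3: λ₃ = 22.95π²/1.18² - 15.7524 ≈ 146.922
Since 2.55π²/1.18² ≈ 18.075 > 15.7524, all λₙ > 0.
The n=1 mode decays slowest → dominates as t → ∞.
Asymptotic: T ~ c₁ sin(πx/1.18) e^{-λ₁t} with decay rate λ₁ ≈ 2.323.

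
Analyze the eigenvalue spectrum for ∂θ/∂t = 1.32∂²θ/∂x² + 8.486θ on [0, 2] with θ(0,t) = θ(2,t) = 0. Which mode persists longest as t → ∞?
Eigenvalues: λₙ = 1.32n²π²/2² - 8.486.
First three modes:
  n=1: λ₁ = 1.32π²/2² - 8.486 ≈ -5.229
  n=2: λ₂ = 5.28π²/2² - 8.486 ≈ 4.542
  n=3: λ₃ = 11.88π²/2² - 8.486 ≈ 20.827
Since 1.32π²/2² ≈ 3.257 < 8.486, λ₁ < 0.
The n=1 mode grows fastest (−λₙ is largest for n=1) → dominates.
Asymptotic: θ ~ c₁ sin(πx/2) e^{5.229t} (exponential growth at rate −λ₁ ≈ 5.229).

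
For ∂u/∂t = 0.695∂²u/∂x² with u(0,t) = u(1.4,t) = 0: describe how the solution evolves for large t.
u → 0. Heat diffuses out through both boundaries.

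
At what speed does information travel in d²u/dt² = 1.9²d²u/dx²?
Speed = 1.9. Information travels along characteristics x = x₀ ± 1.9t.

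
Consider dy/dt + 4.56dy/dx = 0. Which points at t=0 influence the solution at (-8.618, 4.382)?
A single point: x = -28.59992. The characteristic through (-8.618, 4.382) is x - 4.56t = const, so x = -8.618 - 4.56·4.382 = -28.59992.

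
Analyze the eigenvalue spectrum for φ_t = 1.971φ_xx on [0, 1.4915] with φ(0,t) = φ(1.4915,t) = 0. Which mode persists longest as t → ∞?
Eigenvalues: λₙ = 1.971n²π²/1.4915².
First three modes:
  n=1: λ₁ = 1.971π²/1.4915² ≈ 8.745
  n=2: λ₂ = 7.884π²/1.4915² ≈ 34.978 (4× faster decay)
  n=3: λ₃ = 17.739π²/1.4915² ≈ 78.701 (9× faster decay)
As t → ∞, higher modes decay exponentially faster. The n=1 mode dominates: φ ~ c₁ sin(πx/1.4915) e^{-λ₁t}.
Decay rate: λ₁ = 1.971π²/1.4915² ≈ 8.745.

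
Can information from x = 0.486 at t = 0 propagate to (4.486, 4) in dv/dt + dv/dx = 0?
Yes. The characteristic through (4.486, 4) passes through x = 0.486.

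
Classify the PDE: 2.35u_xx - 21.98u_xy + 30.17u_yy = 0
A = 2.35, B = -21.98, C = 30.17. Discriminant B² - 4AC = 199.5224. Since 199.5224 > 0, hyperbolic.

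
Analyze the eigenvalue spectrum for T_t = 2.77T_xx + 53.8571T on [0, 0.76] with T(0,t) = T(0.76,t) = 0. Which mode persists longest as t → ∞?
Eigenvalues: λₙ = 2.77n²π²/0.76² - 53.8571.
First three modes:
  n=1: λ₁ = 2.77π²/0.76² - 53.8571 ≈ -6.525
  n=2: λ₂ = 11.08π²/0.76² - 53.8571 ≈ 135.47
  n=3: λ₃ = 24.93π²/0.76² - 53.8571 ≈ 372.128
Since 2.77π²/0.76² ≈ 47.332 < 53.8571, λ₁ < 0.
The n=1 mode grows fastest (−λₙ is largest for n=1) → dominates.
Asymptotic: T ~ c₁ sin(πx/0.76) e^{6.525t} (exponential growth at rate −λ₁ ≈ 6.525).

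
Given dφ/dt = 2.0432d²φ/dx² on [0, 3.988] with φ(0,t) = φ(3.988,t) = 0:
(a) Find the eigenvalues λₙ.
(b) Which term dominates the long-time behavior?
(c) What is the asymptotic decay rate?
Eigenvalues: λₙ = 2.0432n²π²/3.988².
First three modes:
  n=1: λ₁ = 2.0432π²/3.988² ≈ 1.268
  n=2: λ₂ = 8.1728π²/3.988² ≈ 5.072 (4× faster decay)
  n=3: λ₃ = 18.3888π²/3.988² ≈ 11.412 (9× faster decay)
As t → ∞, higher modes decay exponentially faster. The n=1 mode dominates: φ ~ c₁ sin(πx/3.988) e^{-λ₁t}.
Decay rate: λ₁ = 2.0432π²/3.988² ≈ 1.268.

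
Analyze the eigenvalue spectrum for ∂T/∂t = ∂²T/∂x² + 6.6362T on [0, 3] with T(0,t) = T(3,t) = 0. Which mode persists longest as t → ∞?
Eigenvalues: λₙ = n²π²/3² - 6.6362.
First three modes:
  n=1: λ₁ = π²/3² - 6.6362 ≈ -5.54
  n=2: λ₂ = 4π²/3² - 6.6362 ≈ -2.25
  n=3: λ₃ = 9π²/3² - 6.6362 ≈ 3.233
Since π²/3² ≈ 1.097 < 6.6362, λ₁ < 0.
The n=1 mode grows fastest (−λₙ is largest for n=1) → dominates.
Asymptotic: T ~ c₁ sin(πx/3) e^{5.54t} (exponential growth at rate −λ₁ ≈ 5.54).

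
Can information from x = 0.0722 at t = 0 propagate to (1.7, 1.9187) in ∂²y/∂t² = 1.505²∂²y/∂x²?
Yes. The domain of dependence is [-1.1876435, 4.5876435], and 0.0722 ∈ [-1.1876435, 4.5876435].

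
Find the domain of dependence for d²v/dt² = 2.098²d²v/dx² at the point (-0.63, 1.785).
Domain of dependence: [-4.37493, 3.11493]. Signals travel at speed 2.098, so data within |x - -0.63| ≤ 2.098·1.785 = 3.74493 can reach the point.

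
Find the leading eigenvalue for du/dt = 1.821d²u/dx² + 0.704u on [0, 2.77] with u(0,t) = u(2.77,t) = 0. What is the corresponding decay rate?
Eigenvalues: λₙ = 1.821n²π²/2.77² - 0.704.
First three modes:
  n=1: λ₁ = 1.821π²/2.77² - 0.704 ≈ 1.638
  n=2: λ₂ = 7.284π²/2.77² - 0.704 ≈ 8.665
  n=3: λ₃ = 16.389π²/2.77² - 0.704 ≈ 20.377
Since 1.821π²/2.77² ≈ 2.342 > 0.704, all λₙ > 0.
The n=1 mode decays slowest → dominates as t → ∞.
Asymptotic: u ~ c₁ sin(πx/2.77) e^{-λ₁t} with decay rate λ₁ ≈ 1.638.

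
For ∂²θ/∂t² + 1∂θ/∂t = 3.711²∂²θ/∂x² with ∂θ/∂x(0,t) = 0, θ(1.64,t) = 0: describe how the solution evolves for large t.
θ → 0. Damping (γ=1) dissipates energy; oscillations decay exponentially.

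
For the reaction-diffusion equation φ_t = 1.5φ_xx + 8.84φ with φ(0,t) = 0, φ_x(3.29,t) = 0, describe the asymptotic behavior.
φ grows unboundedly. Reaction dominates diffusion (r=8.84 > κπ²/(4L²)≈0.34); solution grows exponentially.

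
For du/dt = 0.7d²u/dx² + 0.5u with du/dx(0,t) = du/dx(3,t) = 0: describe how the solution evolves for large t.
u grows unboundedly. With Neumann BCs the constant mode has diffusion eigenvalue 0, so any r > 0 makes it grow like e^(0.5t); solution grows exponentially.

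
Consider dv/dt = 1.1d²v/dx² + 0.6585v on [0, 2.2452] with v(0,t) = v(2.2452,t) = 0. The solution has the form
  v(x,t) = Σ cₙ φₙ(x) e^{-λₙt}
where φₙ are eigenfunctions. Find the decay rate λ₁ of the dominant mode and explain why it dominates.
Eigenvalues: λₙ = 1.1n²π²/2.2452² - 0.6585.
First three modes:
  n=1: λ₁ = 1.1π²/2.2452² - 0.6585 ≈ 1.495
  n=2: λ₂ = 4.4π²/2.2452² - 0.6585 ≈ 7.956
  n=3: λ₃ = 9.9π²/2.2452² - 0.6585 ≈ 18.725
Since 1.1π²/2.2452² ≈ 2.154 > 0.6585, all λₙ > 0.
The n=1 mode decays slowest → dominates as t → ∞.
Asymptotic: v ~ c₁ sin(πx/2.2452) e^{-λ₁t} with decay rate λ₁ ≈ 1.495.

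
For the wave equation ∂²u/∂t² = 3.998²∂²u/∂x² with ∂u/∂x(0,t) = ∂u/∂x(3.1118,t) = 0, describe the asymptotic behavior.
u oscillates about a mean that drifts linearly in t (generically unbounded; no decay). There is no damping, so the nonconstant modes persist as standing waves (energy conserved, no decay). But with Neumann conditions at both ends the constant mode has eigenvalue 0: the spatial mean M(t) of u satisfies M'' = 0, so M(t) = M(0) + M'(0)·t. Unless the initial velocity has zero mean (∫u_t(x,0)dx = 0), the solution grows linearly in t (unbounded, though not exponentially); if it does have zero mean, the solution stays bounded and simply oscillates.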